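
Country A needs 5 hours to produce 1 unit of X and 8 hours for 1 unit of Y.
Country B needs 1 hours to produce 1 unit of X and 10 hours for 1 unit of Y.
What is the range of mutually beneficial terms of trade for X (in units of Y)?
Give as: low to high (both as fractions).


Opportunity cost of X for Country A = hours_X / hours_Y = 5/8 = 5/8 units of Y
Opportunity cost of X for Country B = hours_X / hours_Y = 1/10 = 1/10 units of Y
Terms of trade must be between the two opportunity costs.
Range: 1/10 to 5/8

1/10 to 5/8


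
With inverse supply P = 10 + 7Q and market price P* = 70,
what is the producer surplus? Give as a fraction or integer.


Minimum supply price (at Q=0): P_min = 10
Quantity supplied at P* = 70:
Q* = (70 - 10)/7 = 60/7
PS = (1/2) * Q* * (P* - P_min)
PS = (1/2) * 60/7 * (70 - 10)
PS = (1/2) * 60/7 * 60 = 1800/7

1800/7


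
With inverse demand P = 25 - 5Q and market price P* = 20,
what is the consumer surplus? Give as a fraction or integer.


Maximum willingness to pay (at Q=0): P_max = 25
Quantity demanded at P* = 20:
Q* = (25 - 20)/5 = 1
CS = (1/2) * Q* * (P_max - P*)
CS = (1/2) * 1 * (25 - 20)
CS = (1/2) * 1 * 5 = 5/2

5/2


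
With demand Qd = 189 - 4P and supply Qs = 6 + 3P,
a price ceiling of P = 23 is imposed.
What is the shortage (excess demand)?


At P = 23:
Qd = 189 - 4*23 = 97
Qs = 6 + 3*23 = 75
Shortage = Qd - Qs = 97 - 75 = 22

22


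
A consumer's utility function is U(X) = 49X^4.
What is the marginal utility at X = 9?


MU = dU/dX = 49*4*X^(4-1)
MU = 196*X^3
At X = 9:
MU = 196 * 9^3
MU = 196 * 729 = 142884

142884


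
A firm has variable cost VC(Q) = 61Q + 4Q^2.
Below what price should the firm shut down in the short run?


AVC(Q) = VC(Q)/Q = 61 + 4Q
AVC is increasing in Q, so minimum AVC is at Q -> 0+.
Min AVC = 61
The firm should shut down if P < 61.

61


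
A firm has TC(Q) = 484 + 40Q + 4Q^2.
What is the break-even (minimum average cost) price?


AC(Q) = 484/Q + 40 + 4Q
To minimize: dAC/dQ = -484/Q^2 + 4 = 0
Q^2 = 484/4 = 121
Q* = 11
Min AC = 484/11 + 40 + 4*11
Min AC = 44 + 40 + 44 = 128

128


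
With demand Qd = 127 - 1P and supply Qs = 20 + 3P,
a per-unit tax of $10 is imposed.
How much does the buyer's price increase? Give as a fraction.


With a per-unit tax, the buyer's price increase depends on relative slopes.
Supply slope: d = 3, Demand slope: b = 1
Buyer's price increase = d * tax / (b + d)
= 3 * 10 / (1 + 3)
= 30 / 4 = 15/2

15/2


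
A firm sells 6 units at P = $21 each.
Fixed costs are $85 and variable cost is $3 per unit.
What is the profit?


Total Revenue = P * Q = 21 * 6 = $126
Total Cost = FC + VC*Q = 85 + 3*6 = $103
Profit = TR - TC = 126 - 103 = $23

$23


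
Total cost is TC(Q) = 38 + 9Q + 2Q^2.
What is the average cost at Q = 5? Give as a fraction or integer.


TC(5) = 38 + 9*5 + 2*5^2
TC(5) = 38 + 45 + 50 = 133
AC = TC/Q = 133/5 = 133/5

133/5


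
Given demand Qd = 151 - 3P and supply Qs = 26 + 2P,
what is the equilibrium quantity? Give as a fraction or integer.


First find equilibrium price:
151 - 3P = 26 + 2P
P* = 125/5 = 25
Then substitute into demand:
Q* = 151 - 3 * 25 = 76

76


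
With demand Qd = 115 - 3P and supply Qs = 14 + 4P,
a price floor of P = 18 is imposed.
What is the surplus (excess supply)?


At P = 18:
Qd = 115 - 3*18 = 61
Qs = 14 + 4*18 = 86
Surplus = Qs - Qd = 86 - 61 = 25

25


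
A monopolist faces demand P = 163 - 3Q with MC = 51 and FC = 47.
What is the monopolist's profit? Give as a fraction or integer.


MR = MC: 163 - 6Q = 51
Q* = 56/3
P* = 163 - 3*56/3 = 107
Profit = (P* - MC)*Q* - FC
= (107 - 51)*56/3 - 47
= 56*56/3 - 47
= 3136/3 - 47 = 2995/3

2995/3


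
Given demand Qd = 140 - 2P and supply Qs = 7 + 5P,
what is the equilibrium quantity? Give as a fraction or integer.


First find equilibrium price:
140 - 2P = 7 + 5P
P* = 133/7 = 19
Then substitute into demand:
Q* = 140 - 2 * 19 = 102

102


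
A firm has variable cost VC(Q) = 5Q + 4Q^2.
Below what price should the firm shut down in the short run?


AVC(Q) = VC(Q)/Q = 5 + 4Q
AVC is increasing in Q, so minimum AVC is at Q -> 0+.
Min AVC = 5
The firm should shut down if P < 5.

5


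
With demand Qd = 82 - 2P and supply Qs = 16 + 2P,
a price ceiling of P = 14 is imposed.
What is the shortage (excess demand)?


At P = 14:
Qd = 82 - 2*14 = 54
Qs = 16 + 2*14 = 44
Shortage = Qd - Qs = 54 - 44 = 10

10


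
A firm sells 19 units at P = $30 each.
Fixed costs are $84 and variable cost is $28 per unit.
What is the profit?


Total Revenue = P * Q = 30 * 19 = $570
Total Cost = FC + VC*Q = 84 + 28*19 = $616
Profit = TR - TC = 570 - 616 = $-46

$-46


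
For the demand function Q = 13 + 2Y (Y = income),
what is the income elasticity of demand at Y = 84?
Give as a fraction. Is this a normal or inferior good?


dQ/dY = 2
At Y = 84: Q = 13 + 2*84 = 181
Ey = (dQ/dY)(Y/Q) = 2 * 84 / 181 = 168/181
Since Ey > 0, this is a normal good.

168/181 (normal good)


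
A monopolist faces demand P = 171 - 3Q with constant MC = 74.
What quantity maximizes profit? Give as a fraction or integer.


TR = P*Q = (171 - 3Q)Q = 171Q - 3Q^2
MR = dTR/dQ = 171 - 6Q
Set MR = MC:
171 - 6Q = 74
97 = 6Q
Q* = 97/6 = 97/6

97/6


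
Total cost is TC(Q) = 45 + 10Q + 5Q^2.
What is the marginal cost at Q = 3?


MC = dTC/dQ = 10 + 2*5*Q
At Q = 3:
MC = 10 + 10*3
MC = 10 + 30 = 40

40


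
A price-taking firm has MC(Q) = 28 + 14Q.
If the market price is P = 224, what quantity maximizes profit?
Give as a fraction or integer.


In perfect competition, profit is maximized where P = MC.
224 = 28 + 14Q
196 = 14Q
Q* = 196/14 = 14

14


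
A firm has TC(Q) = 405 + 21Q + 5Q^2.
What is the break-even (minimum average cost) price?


AC(Q) = 405/Q + 21 + 5Q
To minimize: dAC/dQ = -405/Q^2 + 5 = 0
Q^2 = 405/5 = 81
Q* = 9
Min AC = 405/9 + 21 + 5*9
Min AC = 45 + 21 + 45 = 111

111


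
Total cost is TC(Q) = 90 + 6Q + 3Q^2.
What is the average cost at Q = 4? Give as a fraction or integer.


TC(4) = 90 + 6*4 + 3*4^2
TC(4) = 90 + 24 + 48 = 162
AC = TC/Q = 162/4 = 81/2

81/2


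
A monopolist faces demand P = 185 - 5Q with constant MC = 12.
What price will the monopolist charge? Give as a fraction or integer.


MR = 185 - 10Q
Set MR = MC: 185 - 10Q = 12
Q* = 173/10
Substitute into demand:
P* = 185 - 5*173/10 = 197/2

197/2


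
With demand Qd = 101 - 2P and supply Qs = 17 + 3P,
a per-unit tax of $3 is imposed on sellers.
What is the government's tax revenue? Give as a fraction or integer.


With tax on sellers, new supply: Qs' = 17 + 3(P - 3)
= 8 + 3P
New equilibrium quantity:
Q_new = 319/5
Tax revenue = tax * Q_new = 3 * 319/5 = 957/5

957/5


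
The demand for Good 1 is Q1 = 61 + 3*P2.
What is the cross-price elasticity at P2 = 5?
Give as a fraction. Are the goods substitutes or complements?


dQ1/dP2 = 3
At P2 = 5: Q1 = 61 + 3*5 = 76
Exy = (dQ1/dP2)(P2/Q1) = 3 * 5 / 76 = 15/76
Since Exy > 0, the goods are substitutes.

15/76 (substitutes)


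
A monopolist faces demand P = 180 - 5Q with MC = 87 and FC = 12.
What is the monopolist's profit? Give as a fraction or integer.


MR = MC: 180 - 10Q = 87
Q* = 93/10
P* = 180 - 5*93/10 = 267/2
Profit = (P* - MC)*Q* - FC
= (267/2 - 87)*93/10 - 12
= 93/2*93/10 - 12
= 8649/20 - 12 = 8409/20

8409/20


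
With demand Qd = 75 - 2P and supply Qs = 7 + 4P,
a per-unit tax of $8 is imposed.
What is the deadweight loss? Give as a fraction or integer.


Pre-tax equilibrium quantity: Q* = 157/3
Post-tax equilibrium quantity: Q_tax = 125/3
Reduction in quantity: Q* - Q_tax = 32/3
DWL = (1/2) * tax * (Q* - Q_tax)
DWL = (1/2) * 8 * 32/3 = 128/3

128/3


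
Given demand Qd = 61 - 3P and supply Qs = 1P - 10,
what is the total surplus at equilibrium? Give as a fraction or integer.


Find equilibrium: 61 - 3P = 1P - 10
61 + 10 = 4P
P* = 71/4 = 71/4
Q* = 1*71/4 - 10 = 31/4
Inverse demand: P = 61/3 - Q/3, so P_max = 61/3
Inverse supply: P = 10 + Q/1, so P_min = 10
CS = (1/2) * 31/4 * (61/3 - 71/4) = 961/96
PS = (1/2) * 31/4 * (71/4 - 10) = 961/32
TS = CS + PS = 961/96 + 961/32 = 961/24

961/24


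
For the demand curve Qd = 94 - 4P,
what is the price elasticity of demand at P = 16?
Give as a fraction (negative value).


dQ/dP = -4
At P = 16: Q = 94 - 4*16 = 30
E = (dQ/dP)(P/Q) = (-4)(16/30) = -32/15

-32/15


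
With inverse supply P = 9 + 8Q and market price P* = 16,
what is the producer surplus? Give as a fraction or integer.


Minimum supply price (at Q=0): P_min = 9
Quantity supplied at P* = 16:
Q* = (16 - 9)/8 = 7/8
PS = (1/2) * Q* * (P* - P_min)
PS = (1/2) * 7/8 * (16 - 9)
PS = (1/2) * 7/8 * 7 = 49/16

49/16


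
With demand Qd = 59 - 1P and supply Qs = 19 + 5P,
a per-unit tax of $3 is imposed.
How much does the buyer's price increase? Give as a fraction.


With a per-unit tax, the buyer's price increase depends on relative slopes.
Supply slope: d = 5, Demand slope: b = 1
Buyer's price increase = d * tax / (b + d)
= 5 * 3 / (1 + 5)
= 15 / 6 = 5/2

5/2


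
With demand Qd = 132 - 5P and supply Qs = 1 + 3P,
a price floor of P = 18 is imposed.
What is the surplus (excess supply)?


At P = 18:
Qd = 132 - 5*18 = 42
Qs = 1 + 3*18 = 55
Surplus = Qs - Qd = 55 - 42 = 13

13


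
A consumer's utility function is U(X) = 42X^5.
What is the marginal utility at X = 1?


MU = dU/dX = 42*5*X^(5-1)
MU = 210*X^4
At X = 1:
MU = 210 * 1^4
MU = 210 * 1 = 210

210


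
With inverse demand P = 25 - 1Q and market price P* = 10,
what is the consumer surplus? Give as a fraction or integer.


Maximum willingness to pay (at Q=0): P_max = 25
Quantity demanded at P* = 10:
Q* = (25 - 10)/1 = 15
CS = (1/2) * Q* * (P_max - P*)
CS = (1/2) * 15 * (25 - 10)
CS = (1/2) * 15 * 15 = 225/2

225/2


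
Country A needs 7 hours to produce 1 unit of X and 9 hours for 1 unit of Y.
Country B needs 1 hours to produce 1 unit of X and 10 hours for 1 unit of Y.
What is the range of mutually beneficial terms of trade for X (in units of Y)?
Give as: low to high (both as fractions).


Opportunity cost of X for Country A = hours_X / hours_Y = 7/9 = 7/9 units of Y
Opportunity cost of X for Country B = hours_X / hours_Y = 1/10 = 1/10 units of Y
Terms of trade must be between the two opportunity costs.
Range: 1/10 to 7/9

1/10 to 7/9


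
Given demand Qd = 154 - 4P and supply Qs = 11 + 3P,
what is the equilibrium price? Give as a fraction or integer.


At equilibrium, Qd = Qs.
154 - 4P = 11 + 3P
154 - 11 = 4P + 3P
143 = 7P
P* = 143/7 = 143/7

143/7


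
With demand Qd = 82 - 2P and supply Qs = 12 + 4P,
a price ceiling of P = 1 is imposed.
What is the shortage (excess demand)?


At P = 1:
Qd = 82 - 2*1 = 80
Qs = 12 + 4*1 = 16
Shortage = Qd - Qs = 80 - 16 = 64

64


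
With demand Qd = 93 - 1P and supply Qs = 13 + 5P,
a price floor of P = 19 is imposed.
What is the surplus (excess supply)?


At P = 19:
Qd = 93 - 1*19 = 74
Qs = 13 + 5*19 = 108
Surplus = Qs - Qd = 108 - 74 = 34

34


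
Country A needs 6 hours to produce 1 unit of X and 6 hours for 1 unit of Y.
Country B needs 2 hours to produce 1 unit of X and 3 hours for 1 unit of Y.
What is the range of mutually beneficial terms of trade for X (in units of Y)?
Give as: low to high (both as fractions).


Opportunity cost of X for Country A = hours_X / hours_Y = 6/6 = 1 units of Y
Opportunity cost of X for Country B = hours_X / hours_Y = 2/3 = 2/3 units of Y
Terms of trade must be between the two opportunity costs.
Range: 2/3 to 1

2/3 to 1


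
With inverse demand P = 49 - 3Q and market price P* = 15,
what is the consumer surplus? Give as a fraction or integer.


Maximum willingness to pay (at Q=0): P_max = 49
Quantity demanded at P* = 15:
Q* = (49 - 15)/3 = 34/3
CS = (1/2) * Q* * (P_max - P*)
CS = (1/2) * 34/3 * (49 - 15)
CS = (1/2) * 34/3 * 34 = 578/3

578/3


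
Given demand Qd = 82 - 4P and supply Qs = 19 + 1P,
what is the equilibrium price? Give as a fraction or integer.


At equilibrium, Qd = Qs.
82 - 4P = 19 + 1P
82 - 19 = 4P + 1P
63 = 5P
P* = 63/5 = 63/5

63/5


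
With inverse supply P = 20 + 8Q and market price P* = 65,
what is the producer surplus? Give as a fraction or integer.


Minimum supply price (at Q=0): P_min = 20
Quantity supplied at P* = 65:
Q* = (65 - 20)/8 = 45/8
PS = (1/2) * Q* * (P* - P_min)
PS = (1/2) * 45/8 * (65 - 20)
PS = (1/2) * 45/8 * 45 = 2025/16

2025/16


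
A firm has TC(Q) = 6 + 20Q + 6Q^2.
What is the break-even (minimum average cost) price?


AC(Q) = 6/Q + 20 + 6Q
To minimize: dAC/dQ = -6/Q^2 + 6 = 0
Q^2 = 6/6 = 1
Q* = 1
Min AC = 6/1 + 20 + 6*1
Min AC = 6 + 20 + 6 = 32

32


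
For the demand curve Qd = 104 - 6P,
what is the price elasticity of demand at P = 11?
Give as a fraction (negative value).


dQ/dP = -6
At P = 11: Q = 104 - 6*11 = 38
E = (dQ/dP)(P/Q) = (-6)(11/38) = -33/19

-33/19


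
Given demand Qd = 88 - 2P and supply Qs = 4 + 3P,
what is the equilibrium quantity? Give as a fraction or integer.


First find equilibrium price:
88 - 2P = 4 + 3P
P* = 84/5 = 84/5
Then substitute into demand:
Q* = 88 - 2 * 84/5 = 272/5

272/5


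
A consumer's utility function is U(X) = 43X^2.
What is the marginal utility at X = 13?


MU = dU/dX = 43*2*X^(2-1)
MU = 86*X^1
At X = 13:
MU = 86 * 13^1
MU = 86 * 13 = 1118

1118


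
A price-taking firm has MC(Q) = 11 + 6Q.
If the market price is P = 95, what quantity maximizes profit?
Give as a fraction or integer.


In perfect competition, profit is maximized where P = MC.
95 = 11 + 6Q
84 = 6Q
Q* = 84/6 = 14

14


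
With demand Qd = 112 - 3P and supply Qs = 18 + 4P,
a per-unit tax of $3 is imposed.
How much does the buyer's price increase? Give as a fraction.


With a per-unit tax, the buyer's price increase depends on relative slopes.
Supply slope: d = 4, Demand slope: b = 3
Buyer's price increase = d * tax / (b + d)
= 4 * 3 / (3 + 4)
= 12 / 7 = 12/7

12/7


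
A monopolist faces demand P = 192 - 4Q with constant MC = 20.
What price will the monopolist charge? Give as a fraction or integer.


MR = 192 - 8Q
Set MR = MC: 192 - 8Q = 20
Q* = 43/2
Substitute into demand:
P* = 192 - 4*43/2 = 106

106


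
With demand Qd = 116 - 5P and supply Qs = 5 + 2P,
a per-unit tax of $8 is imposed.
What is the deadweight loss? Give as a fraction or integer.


Pre-tax equilibrium quantity: Q* = 257/7
Post-tax equilibrium quantity: Q_tax = 177/7
Reduction in quantity: Q* - Q_tax = 80/7
DWL = (1/2) * tax * (Q* - Q_tax)
DWL = (1/2) * 8 * 80/7 = 320/7

320/7


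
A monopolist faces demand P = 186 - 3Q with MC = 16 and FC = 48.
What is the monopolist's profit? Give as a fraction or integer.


MR = MC: 186 - 6Q = 16
Q* = 85/3
P* = 186 - 3*85/3 = 101
Profit = (P* - MC)*Q* - FC
= (101 - 16)*85/3 - 48
= 85*85/3 - 48
= 7225/3 - 48 = 7081/3

7081/3


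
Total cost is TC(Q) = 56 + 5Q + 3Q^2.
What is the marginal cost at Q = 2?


MC = dTC/dQ = 5 + 2*3*Q
At Q = 2:
MC = 5 + 6*2
MC = 5 + 12 = 17

17


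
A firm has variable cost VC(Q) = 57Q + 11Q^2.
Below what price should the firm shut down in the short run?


AVC(Q) = VC(Q)/Q = 57 + 11Q
AVC is increasing in Q, so minimum AVC is at Q -> 0+.
Min AVC = 57
The firm should shut down if P < 57.

57


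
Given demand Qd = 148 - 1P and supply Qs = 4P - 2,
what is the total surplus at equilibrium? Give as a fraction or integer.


Find equilibrium: 148 - 1P = 4P - 2
148 + 2 = 5P
P* = 150/5 = 30
Q* = 4*30 - 2 = 118
Inverse demand: P = 148 - Q/1, so P_max = 148
Inverse supply: P = 1/2 + Q/4, so P_min = 1/2
CS = (1/2) * 118 * (148 - 30) = 6962
PS = (1/2) * 118 * (30 - 1/2) = 3481/2
TS = CS + PS = 6962 + 3481/2 = 17405/2

17405/2


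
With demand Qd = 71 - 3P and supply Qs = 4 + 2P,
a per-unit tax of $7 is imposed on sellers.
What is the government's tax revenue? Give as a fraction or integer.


With tax on sellers, new supply: Qs' = 4 + 2(P - 7)
= 2P - 10
New equilibrium quantity:
Q_new = 112/5
Tax revenue = tax * Q_new = 7 * 112/5 = 784/5

784/5


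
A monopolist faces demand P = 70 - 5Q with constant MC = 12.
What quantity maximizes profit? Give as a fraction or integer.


TR = P*Q = (70 - 5Q)Q = 70Q - 5Q^2
MR = dTR/dQ = 70 - 10Q
Set MR = MC:
70 - 10Q = 12
58 = 10Q
Q* = 58/10 = 29/5

29/5


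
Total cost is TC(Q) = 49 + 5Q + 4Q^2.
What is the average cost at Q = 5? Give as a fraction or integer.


TC(5) = 49 + 5*5 + 4*5^2
TC(5) = 49 + 25 + 100 = 174
AC = TC/Q = 174/5 = 174/5

174/5


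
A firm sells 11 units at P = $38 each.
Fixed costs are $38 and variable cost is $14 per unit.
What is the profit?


Total Revenue = P * Q = 38 * 11 = $418
Total Cost = FC + VC*Q = 38 + 14*11 = $192
Profit = TR - TC = 418 - 192 = $226

$226


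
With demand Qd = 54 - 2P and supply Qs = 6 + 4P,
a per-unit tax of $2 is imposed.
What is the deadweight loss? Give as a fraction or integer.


Pre-tax equilibrium quantity: Q* = 38
Post-tax equilibrium quantity: Q_tax = 106/3
Reduction in quantity: Q* - Q_tax = 8/3
DWL = (1/2) * tax * (Q* - Q_tax)
DWL = (1/2) * 2 * 8/3 = 8/3

8/3


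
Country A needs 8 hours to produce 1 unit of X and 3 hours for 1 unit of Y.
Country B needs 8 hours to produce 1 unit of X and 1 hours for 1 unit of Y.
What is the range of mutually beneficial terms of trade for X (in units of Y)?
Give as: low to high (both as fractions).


Opportunity cost of X for Country A = hours_X / hours_Y = 8/3 = 8/3 units of Y
Opportunity cost of X for Country B = hours_X / hours_Y = 8/1 = 8 units of Y
Terms of trade must be between the two opportunity costs.
Range: 8/3 to 8

8/3 to 8


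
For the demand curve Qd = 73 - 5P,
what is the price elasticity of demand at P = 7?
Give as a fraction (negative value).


dQ/dP = -5
At P = 7: Q = 73 - 5*7 = 38
E = (dQ/dP)(P/Q) = (-5)(7/38) = -35/38

-35/38


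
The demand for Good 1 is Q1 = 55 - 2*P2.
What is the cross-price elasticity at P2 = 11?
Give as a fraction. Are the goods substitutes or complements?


dQ1/dP2 = -2
At P2 = 11: Q1 = 55 - 2*11 = 33
Exy = (dQ1/dP2)(P2/Q1) = -2 * 11 / 33 = -2/3
Since Exy < 0, the goods are complements.

-2/3 (complements)


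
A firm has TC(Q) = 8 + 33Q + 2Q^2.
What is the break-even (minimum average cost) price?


AC(Q) = 8/Q + 33 + 2Q
To minimize: dAC/dQ = -8/Q^2 + 2 = 0
Q^2 = 8/2 = 4
Q* = 2
Min AC = 8/2 + 33 + 2*2
Min AC = 4 + 33 + 4 = 41

41


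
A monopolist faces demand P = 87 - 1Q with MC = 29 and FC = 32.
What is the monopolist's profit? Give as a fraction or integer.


MR = MC: 87 - 2Q = 29
Q* = 29
P* = 87 - 1*29 = 58
Profit = (P* - MC)*Q* - FC
= (58 - 29)*29 - 32
= 29*29 - 32
= 841 - 32 = 809

809


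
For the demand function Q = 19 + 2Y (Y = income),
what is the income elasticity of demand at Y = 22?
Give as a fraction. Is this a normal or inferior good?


dQ/dY = 2
At Y = 22: Q = 19 + 2*22 = 63
Ey = (dQ/dY)(Y/Q) = 2 * 22 / 63 = 44/63
Since Ey > 0, this is a normal good.

44/63 (normal good)


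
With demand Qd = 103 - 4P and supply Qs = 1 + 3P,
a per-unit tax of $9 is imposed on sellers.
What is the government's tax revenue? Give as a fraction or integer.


With tax on sellers, new supply: Qs' = 1 + 3(P - 9)
= 3P - 26
New equilibrium quantity:
Q_new = 205/7
Tax revenue = tax * Q_new = 9 * 205/7 = 1845/7

1845/7


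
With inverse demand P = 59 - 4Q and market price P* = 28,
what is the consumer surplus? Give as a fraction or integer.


Maximum willingness to pay (at Q=0): P_max = 59
Quantity demanded at P* = 28:
Q* = (59 - 28)/4 = 31/4
CS = (1/2) * Q* * (P_max - P*)
CS = (1/2) * 31/4 * (59 - 28)
CS = (1/2) * 31/4 * 31 = 961/8

961/8


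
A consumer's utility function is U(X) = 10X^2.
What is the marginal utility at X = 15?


MU = dU/dX = 10*2*X^(2-1)
MU = 20*X^1
At X = 15:
MU = 20 * 15^1
MU = 20 * 15 = 300

300


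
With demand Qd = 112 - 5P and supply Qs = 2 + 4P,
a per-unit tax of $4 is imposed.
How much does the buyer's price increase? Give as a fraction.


With a per-unit tax, the buyer's price increase depends on relative slopes.
Supply slope: d = 4, Demand slope: b = 5
Buyer's price increase = d * tax / (b + d)
= 4 * 4 / (5 + 4)
= 16 / 9 = 16/9

16/9


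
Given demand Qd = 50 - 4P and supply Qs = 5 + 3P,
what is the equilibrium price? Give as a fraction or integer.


At equilibrium, Qd = Qs.
50 - 4P = 5 + 3P
50 - 5 = 4P + 3P
45 = 7P
P* = 45/7 = 45/7

45/7


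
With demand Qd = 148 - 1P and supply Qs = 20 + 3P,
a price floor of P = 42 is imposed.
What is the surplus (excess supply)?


At P = 42:
Qd = 148 - 1*42 = 106
Qs = 20 + 3*42 = 146
Surplus = Qs - Qd = 146 - 106 = 40

40


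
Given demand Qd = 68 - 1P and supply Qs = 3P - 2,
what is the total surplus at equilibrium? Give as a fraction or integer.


Find equilibrium: 68 - 1P = 3P - 2
68 + 2 = 4P
P* = 70/4 = 35/2
Q* = 3*35/2 - 2 = 101/2
Inverse demand: P = 68 - Q/1, so P_max = 68
Inverse supply: P = 2/3 + Q/3, so P_min = 2/3
CS = (1/2) * 101/2 * (68 - 35/2) = 10201/8
PS = (1/2) * 101/2 * (35/2 - 2/3) = 10201/24
TS = CS + PS = 10201/8 + 10201/24 = 10201/6

10201/6


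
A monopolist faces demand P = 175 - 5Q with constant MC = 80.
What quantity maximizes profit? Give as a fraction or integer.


TR = P*Q = (175 - 5Q)Q = 175Q - 5Q^2
MR = dTR/dQ = 175 - 10Q
Set MR = MC:
175 - 10Q = 80
95 = 10Q
Q* = 95/10 = 19/2

19/2


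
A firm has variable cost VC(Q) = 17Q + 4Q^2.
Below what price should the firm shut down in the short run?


AVC(Q) = VC(Q)/Q = 17 + 4Q
AVC is increasing in Q, so minimum AVC is at Q -> 0+.
Min AVC = 17
The firm should shut down if P < 17.

17


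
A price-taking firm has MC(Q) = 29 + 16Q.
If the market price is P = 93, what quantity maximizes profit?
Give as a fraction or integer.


In perfect competition, profit is maximized where P = MC.
93 = 29 + 16Q
64 = 16Q
Q* = 64/16 = 4

4


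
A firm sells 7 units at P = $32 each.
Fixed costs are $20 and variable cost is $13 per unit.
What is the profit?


Total Revenue = P * Q = 32 * 7 = $224
Total Cost = FC + VC*Q = 20 + 13*7 = $111
Profit = TR - TC = 224 - 111 = $113

$113


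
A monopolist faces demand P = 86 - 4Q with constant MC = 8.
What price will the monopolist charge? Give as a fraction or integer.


MR = 86 - 8Q
Set MR = MC: 86 - 8Q = 8
Q* = 39/4
Substitute into demand:
P* = 86 - 4*39/4 = 47

47


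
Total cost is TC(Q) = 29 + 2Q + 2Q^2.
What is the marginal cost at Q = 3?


MC = dTC/dQ = 2 + 2*2*Q
At Q = 3:
MC = 2 + 4*3
MC = 2 + 12 = 14

14


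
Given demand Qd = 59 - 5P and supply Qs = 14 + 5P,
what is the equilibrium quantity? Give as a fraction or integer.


First find equilibrium price:
59 - 5P = 14 + 5P
P* = 45/10 = 9/2
Then substitute into demand:
Q* = 59 - 5 * 9/2 = 73/2

73/2


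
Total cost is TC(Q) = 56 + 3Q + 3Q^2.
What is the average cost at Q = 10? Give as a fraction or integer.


TC(10) = 56 + 3*10 + 3*10^2
TC(10) = 56 + 30 + 300 = 386
AC = TC/Q = 386/10 = 193/5

193/5


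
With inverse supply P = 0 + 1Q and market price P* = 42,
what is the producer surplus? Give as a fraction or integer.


Minimum supply price (at Q=0): P_min = 0
Quantity supplied at P* = 42:
Q* = (42 - 0)/1 = 42
PS = (1/2) * Q* * (P* - P_min)
PS = (1/2) * 42 * (42 - 0)
PS = (1/2) * 42 * 42 = 882

882


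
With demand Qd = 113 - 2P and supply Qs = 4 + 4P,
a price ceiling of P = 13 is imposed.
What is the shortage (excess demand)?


At P = 13:
Qd = 113 - 2*13 = 87
Qs = 4 + 4*13 = 56
Shortage = Qd - Qs = 87 - 56 = 31

31


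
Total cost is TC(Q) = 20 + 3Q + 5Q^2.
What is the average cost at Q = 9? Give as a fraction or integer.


TC(9) = 20 + 3*9 + 5*9^2
TC(9) = 20 + 27 + 405 = 452
AC = TC/Q = 452/9 = 452/9

452/9


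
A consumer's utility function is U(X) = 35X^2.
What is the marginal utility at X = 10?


MU = dU/dX = 35*2*X^(2-1)
MU = 70*X^1
At X = 10:
MU = 70 * 10^1
MU = 70 * 10 = 700

700


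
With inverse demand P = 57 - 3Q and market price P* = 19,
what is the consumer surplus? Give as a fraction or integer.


Maximum willingness to pay (at Q=0): P_max = 57
Quantity demanded at P* = 19:
Q* = (57 - 19)/3 = 38/3
CS = (1/2) * Q* * (P_max - P*)
CS = (1/2) * 38/3 * (57 - 19)
CS = (1/2) * 38/3 * 38 = 722/3

722/3


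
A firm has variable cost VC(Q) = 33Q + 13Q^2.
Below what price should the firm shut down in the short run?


AVC(Q) = VC(Q)/Q = 33 + 13Q
AVC is increasing in Q, so minimum AVC is at Q -> 0+.
Min AVC = 33
The firm should shut down if P < 33.

33


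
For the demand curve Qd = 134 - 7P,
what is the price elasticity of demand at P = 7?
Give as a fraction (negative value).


dQ/dP = -7
At P = 7: Q = 134 - 7*7 = 85
E = (dQ/dP)(P/Q) = (-7)(7/85) = -49/85

-49/85


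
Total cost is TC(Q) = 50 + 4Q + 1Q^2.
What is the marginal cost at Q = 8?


MC = dTC/dQ = 4 + 2*1*Q
At Q = 8:
MC = 4 + 2*8
MC = 4 + 16 = 20

20


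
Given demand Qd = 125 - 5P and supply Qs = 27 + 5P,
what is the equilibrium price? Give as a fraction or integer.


At equilibrium, Qd = Qs.
125 - 5P = 27 + 5P
125 - 27 = 5P + 5P
98 = 10P
P* = 98/10 = 49/5

49/5


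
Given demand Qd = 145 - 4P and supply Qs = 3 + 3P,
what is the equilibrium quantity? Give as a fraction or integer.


First find equilibrium price:
145 - 4P = 3 + 3P
P* = 142/7 = 142/7
Then substitute into demand:
Q* = 145 - 4 * 142/7 = 447/7

447/7


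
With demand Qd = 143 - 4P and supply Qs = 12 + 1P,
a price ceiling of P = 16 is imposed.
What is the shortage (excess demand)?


At P = 16:
Qd = 143 - 4*16 = 79
Qs = 12 + 1*16 = 28
Shortage = Qd - Qs = 79 - 28 = 51

51


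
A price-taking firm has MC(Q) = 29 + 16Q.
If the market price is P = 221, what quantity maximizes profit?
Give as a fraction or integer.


In perfect competition, profit is maximized where P = MC.
221 = 29 + 16Q
192 = 16Q
Q* = 192/16 = 12

12


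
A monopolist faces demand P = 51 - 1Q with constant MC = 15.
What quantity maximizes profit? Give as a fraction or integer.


TR = P*Q = (51 - 1Q)Q = 51Q - 1Q^2
MR = dTR/dQ = 51 - 2Q
Set MR = MC:
51 - 2Q = 15
36 = 2Q
Q* = 36/2 = 18

18


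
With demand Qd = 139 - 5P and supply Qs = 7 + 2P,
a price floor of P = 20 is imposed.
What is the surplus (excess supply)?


At P = 20:
Qd = 139 - 5*20 = 39
Qs = 7 + 2*20 = 47
Surplus = Qs - Qd = 47 - 39 = 8

8


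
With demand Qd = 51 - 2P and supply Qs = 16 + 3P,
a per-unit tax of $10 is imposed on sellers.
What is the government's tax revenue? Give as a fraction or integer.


With tax on sellers, new supply: Qs' = 16 + 3(P - 10)
= 3P - 14
New equilibrium quantity:
Q_new = 25
Tax revenue = tax * Q_new = 10 * 25 = 250

250


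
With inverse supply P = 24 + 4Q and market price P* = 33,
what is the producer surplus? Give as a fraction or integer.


Minimum supply price (at Q=0): P_min = 24
Quantity supplied at P* = 33:
Q* = (33 - 24)/4 = 9/4
PS = (1/2) * Q* * (P* - P_min)
PS = (1/2) * 9/4 * (33 - 24)
PS = (1/2) * 9/4 * 9 = 81/8

81/8


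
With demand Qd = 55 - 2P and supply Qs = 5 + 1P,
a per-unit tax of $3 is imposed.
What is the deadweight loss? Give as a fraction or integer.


Pre-tax equilibrium quantity: Q* = 65/3
Post-tax equilibrium quantity: Q_tax = 59/3
Reduction in quantity: Q* - Q_tax = 2
DWL = (1/2) * tax * (Q* - Q_tax)
DWL = (1/2) * 3 * 2 = 3

3


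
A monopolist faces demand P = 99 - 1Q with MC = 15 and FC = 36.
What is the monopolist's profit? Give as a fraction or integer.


MR = MC: 99 - 2Q = 15
Q* = 42
P* = 99 - 1*42 = 57
Profit = (P* - MC)*Q* - FC
= (57 - 15)*42 - 36
= 42*42 - 36
= 1764 - 36 = 1728

1728


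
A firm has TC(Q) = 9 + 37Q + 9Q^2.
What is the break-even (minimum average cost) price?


AC(Q) = 9/Q + 37 + 9Q
To minimize: dAC/dQ = -9/Q^2 + 9 = 0
Q^2 = 9/9 = 1
Q* = 1
Min AC = 9/1 + 37 + 9*1
Min AC = 9 + 37 + 9 = 55

55


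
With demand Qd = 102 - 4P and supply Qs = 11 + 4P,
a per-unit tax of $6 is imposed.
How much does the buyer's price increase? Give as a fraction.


With a per-unit tax, the buyer's price increase depends on relative slopes.
Supply slope: d = 4, Demand slope: b = 4
Buyer's price increase = d * tax / (b + d)
= 4 * 6 / (4 + 4)
= 24 / 8 = 3

3


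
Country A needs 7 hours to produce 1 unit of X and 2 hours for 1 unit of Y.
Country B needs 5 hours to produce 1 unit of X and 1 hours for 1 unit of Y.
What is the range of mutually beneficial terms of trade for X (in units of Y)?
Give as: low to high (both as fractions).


Opportunity cost of X for Country A = hours_X / hours_Y = 7/2 = 7/2 units of Y
Opportunity cost of X for Country B = hours_X / hours_Y = 5/1 = 5 units of Y
Terms of trade must be between the two opportunity costs.
Range: 7/2 to 5

7/2 to 5


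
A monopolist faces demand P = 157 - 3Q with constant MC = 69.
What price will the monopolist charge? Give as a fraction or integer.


MR = 157 - 6Q
Set MR = MC: 157 - 6Q = 69
Q* = 44/3
Substitute into demand:
P* = 157 - 3*44/3 = 113

113


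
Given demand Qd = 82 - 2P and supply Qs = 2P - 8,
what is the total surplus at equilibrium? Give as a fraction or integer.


Find equilibrium: 82 - 2P = 2P - 8
82 + 8 = 4P
P* = 90/4 = 45/2
Q* = 2*45/2 - 8 = 37
Inverse demand: P = 41 - Q/2, so P_max = 41
Inverse supply: P = 4 + Q/2, so P_min = 4
CS = (1/2) * 37 * (41 - 45/2) = 1369/4
PS = (1/2) * 37 * (45/2 - 4) = 1369/4
TS = CS + PS = 1369/4 + 1369/4 = 1369/2

1369/2


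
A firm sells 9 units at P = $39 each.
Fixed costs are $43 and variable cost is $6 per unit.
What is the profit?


Total Revenue = P * Q = 39 * 9 = $351
Total Cost = FC + VC*Q = 43 + 6*9 = $97
Profit = TR - TC = 351 - 97 = $254

$254


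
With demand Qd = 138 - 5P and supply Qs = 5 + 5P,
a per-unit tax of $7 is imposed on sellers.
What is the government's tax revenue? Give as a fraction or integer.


With tax on sellers, new supply: Qs' = 5 + 5(P - 7)
= 5P - 30
New equilibrium quantity:
Q_new = 54
Tax revenue = tax * Q_new = 7 * 54 = 378

378


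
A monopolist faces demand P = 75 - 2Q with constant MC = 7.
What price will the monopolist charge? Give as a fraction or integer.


MR = 75 - 4Q
Set MR = MC: 75 - 4Q = 7
Q* = 17
Substitute into demand:
P* = 75 - 2*17 = 41

41


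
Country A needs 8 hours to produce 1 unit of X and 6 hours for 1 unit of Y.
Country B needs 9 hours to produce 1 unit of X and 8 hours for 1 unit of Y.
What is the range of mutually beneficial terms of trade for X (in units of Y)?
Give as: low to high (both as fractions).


Opportunity cost of X for Country A = hours_X / hours_Y = 8/6 = 4/3 units of Y
Opportunity cost of X for Country B = hours_X / hours_Y = 9/8 = 9/8 units of Y
Terms of trade must be between the two opportunity costs.
Range: 9/8 to 4/3

9/8 to 4/3


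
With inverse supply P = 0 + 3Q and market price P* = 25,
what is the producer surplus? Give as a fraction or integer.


Minimum supply price (at Q=0): P_min = 0
Quantity supplied at P* = 25:
Q* = (25 - 0)/3 = 25/3
PS = (1/2) * Q* * (P* - P_min)
PS = (1/2) * 25/3 * (25 - 0)
PS = (1/2) * 25/3 * 25 = 625/6

625/6


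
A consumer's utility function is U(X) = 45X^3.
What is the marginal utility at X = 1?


MU = dU/dX = 45*3*X^(3-1)
MU = 135*X^2
At X = 1:
MU = 135 * 1^2
MU = 135 * 1 = 135

135


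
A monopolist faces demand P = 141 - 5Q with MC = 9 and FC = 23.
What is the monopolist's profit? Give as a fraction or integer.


MR = MC: 141 - 10Q = 9
Q* = 66/5
P* = 141 - 5*66/5 = 75
Profit = (P* - MC)*Q* - FC
= (75 - 9)*66/5 - 23
= 66*66/5 - 23
= 4356/5 - 23 = 4241/5

4241/5


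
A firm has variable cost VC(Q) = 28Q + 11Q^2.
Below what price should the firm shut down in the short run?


AVC(Q) = VC(Q)/Q = 28 + 11Q
AVC is increasing in Q, so minimum AVC is at Q -> 0+.
Min AVC = 28
The firm should shut down if P < 28.

28


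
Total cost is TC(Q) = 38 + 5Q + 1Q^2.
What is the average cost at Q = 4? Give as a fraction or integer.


TC(4) = 38 + 5*4 + 1*4^2
TC(4) = 38 + 20 + 16 = 74
AC = TC/Q = 74/4 = 37/2

37/2


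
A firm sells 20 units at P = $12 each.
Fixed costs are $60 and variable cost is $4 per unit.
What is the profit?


Total Revenue = P * Q = 12 * 20 = $240
Total Cost = FC + VC*Q = 60 + 4*20 = $140
Profit = TR - TC = 240 - 140 = $100

$100


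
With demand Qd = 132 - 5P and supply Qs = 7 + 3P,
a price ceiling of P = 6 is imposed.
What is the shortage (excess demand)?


At P = 6:
Qd = 132 - 5*6 = 102
Qs = 7 + 3*6 = 25
Shortage = Qd - Qs = 102 - 25 = 77

77


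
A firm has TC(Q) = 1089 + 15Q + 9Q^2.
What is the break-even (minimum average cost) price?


AC(Q) = 1089/Q + 15 + 9Q
To minimize: dAC/dQ = -1089/Q^2 + 9 = 0
Q^2 = 1089/9 = 121
Q* = 11
Min AC = 1089/11 + 15 + 9*11
Min AC = 99 + 15 + 99 = 213

213


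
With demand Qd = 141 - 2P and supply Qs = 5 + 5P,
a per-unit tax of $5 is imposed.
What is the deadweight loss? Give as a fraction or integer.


Pre-tax equilibrium quantity: Q* = 715/7
Post-tax equilibrium quantity: Q_tax = 95
Reduction in quantity: Q* - Q_tax = 50/7
DWL = (1/2) * tax * (Q* - Q_tax)
DWL = (1/2) * 5 * 50/7 = 125/7

125/7


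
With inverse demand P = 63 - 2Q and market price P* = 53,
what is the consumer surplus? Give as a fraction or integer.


Maximum willingness to pay (at Q=0): P_max = 63
Quantity demanded at P* = 53:
Q* = (63 - 53)/2 = 5
CS = (1/2) * Q* * (P_max - P*)
CS = (1/2) * 5 * (63 - 53)
CS = (1/2) * 5 * 10 = 25

25


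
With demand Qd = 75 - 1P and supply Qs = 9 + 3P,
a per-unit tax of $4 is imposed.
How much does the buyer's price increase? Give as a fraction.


With a per-unit tax, the buyer's price increase depends on relative slopes.
Supply slope: d = 3, Demand slope: b = 1
Buyer's price increase = d * tax / (b + d)
= 3 * 4 / (1 + 3)
= 12 / 4 = 3

3


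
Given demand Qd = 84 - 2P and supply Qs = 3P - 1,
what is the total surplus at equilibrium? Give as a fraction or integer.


Find equilibrium: 84 - 2P = 3P - 1
84 + 1 = 5P
P* = 85/5 = 17
Q* = 3*17 - 1 = 50
Inverse demand: P = 42 - Q/2, so P_max = 42
Inverse supply: P = 1/3 + Q/3, so P_min = 1/3
CS = (1/2) * 50 * (42 - 17) = 625
PS = (1/2) * 50 * (17 - 1/3) = 1250/3
TS = CS + PS = 625 + 1250/3 = 3125/3

3125/3


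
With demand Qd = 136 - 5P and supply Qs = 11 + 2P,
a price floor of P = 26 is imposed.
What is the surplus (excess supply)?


At P = 26:
Qd = 136 - 5*26 = 6
Qs = 11 + 2*26 = 63
Surplus = Qs - Qd = 63 - 6 = 57

57


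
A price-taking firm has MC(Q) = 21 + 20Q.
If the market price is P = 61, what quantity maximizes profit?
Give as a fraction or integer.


In perfect competition, profit is maximized where P = MC.
61 = 21 + 20Q
40 = 20Q
Q* = 40/20 = 2

2


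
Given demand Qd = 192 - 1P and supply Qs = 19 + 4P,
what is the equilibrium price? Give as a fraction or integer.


At equilibrium, Qd = Qs.
192 - 1P = 19 + 4P
192 - 19 = 1P + 4P
173 = 5P
P* = 173/5 = 173/5

173/5


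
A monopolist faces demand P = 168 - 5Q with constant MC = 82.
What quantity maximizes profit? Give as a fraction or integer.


TR = P*Q = (168 - 5Q)Q = 168Q - 5Q^2
MR = dTR/dQ = 168 - 10Q
Set MR = MC:
168 - 10Q = 82
86 = 10Q
Q* = 86/10 = 43/5

43/5


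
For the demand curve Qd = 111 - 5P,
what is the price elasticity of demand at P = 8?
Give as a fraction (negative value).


dQ/dP = -5
At P = 8: Q = 111 - 5*8 = 71
E = (dQ/dP)(P/Q) = (-5)(8/71) = -40/71

-40/71


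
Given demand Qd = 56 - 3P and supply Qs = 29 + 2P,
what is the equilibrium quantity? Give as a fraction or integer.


First find equilibrium price:
56 - 3P = 29 + 2P
P* = 27/5 = 27/5
Then substitute into demand:
Q* = 56 - 3 * 27/5 = 199/5

199/5


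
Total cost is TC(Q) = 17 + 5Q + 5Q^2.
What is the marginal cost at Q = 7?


MC = dTC/dQ = 5 + 2*5*Q
At Q = 7:
MC = 5 + 10*7
MC = 5 + 70 = 75

75


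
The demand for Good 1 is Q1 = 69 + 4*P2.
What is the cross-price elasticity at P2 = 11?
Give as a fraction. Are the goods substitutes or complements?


dQ1/dP2 = 4
At P2 = 11: Q1 = 69 + 4*11 = 113
Exy = (dQ1/dP2)(P2/Q1) = 4 * 11 / 113 = 44/113
Since Exy > 0, the goods are substitutes.

44/113 (substitutes)


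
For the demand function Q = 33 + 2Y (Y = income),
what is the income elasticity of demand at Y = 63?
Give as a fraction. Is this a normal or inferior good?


dQ/dY = 2
At Y = 63: Q = 33 + 2*63 = 159
Ey = (dQ/dY)(Y/Q) = 2 * 63 / 159 = 42/53
Since Ey > 0, this is a normal good.

42/53 (normal good)


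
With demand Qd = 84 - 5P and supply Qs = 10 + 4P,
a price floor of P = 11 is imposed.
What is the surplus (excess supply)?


At P = 11:
Qd = 84 - 5*11 = 29
Qs = 10 + 4*11 = 54
Surplus = Qs - Qd = 54 - 29 = 25

25


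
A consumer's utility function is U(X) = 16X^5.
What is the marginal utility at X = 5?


MU = dU/dX = 16*5*X^(5-1)
MU = 80*X^4
At X = 5:
MU = 80 * 5^4
MU = 80 * 625 = 50000

50000


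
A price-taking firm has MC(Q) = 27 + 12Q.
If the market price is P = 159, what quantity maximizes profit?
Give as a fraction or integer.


In perfect competition, profit is maximized where P = MC.
159 = 27 + 12Q
132 = 12Q
Q* = 132/12 = 11

11


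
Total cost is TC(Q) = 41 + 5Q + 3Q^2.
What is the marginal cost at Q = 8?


MC = dTC/dQ = 5 + 2*3*Q
At Q = 8:
MC = 5 + 6*8
MC = 5 + 48 = 53

53


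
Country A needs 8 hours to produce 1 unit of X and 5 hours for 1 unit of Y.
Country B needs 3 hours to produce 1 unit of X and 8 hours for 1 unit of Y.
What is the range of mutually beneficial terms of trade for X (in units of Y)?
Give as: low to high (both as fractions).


Opportunity cost of X for Country A = hours_X / hours_Y = 8/5 = 8/5 units of Y
Opportunity cost of X for Country B = hours_X / hours_Y = 3/8 = 3/8 units of Y
Terms of trade must be between the two opportunity costs.
Range: 3/8 to 8/5

3/8 to 8/5


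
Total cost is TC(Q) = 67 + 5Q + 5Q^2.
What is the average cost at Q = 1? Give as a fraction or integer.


TC(1) = 67 + 5*1 + 5*1^2
TC(1) = 67 + 5 + 5 = 77
AC = TC/Q = 77/1 = 77

77


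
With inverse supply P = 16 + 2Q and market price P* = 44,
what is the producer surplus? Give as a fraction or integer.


Minimum supply price (at Q=0): P_min = 16
Quantity supplied at P* = 44:
Q* = (44 - 16)/2 = 14
PS = (1/2) * Q* * (P* - P_min)
PS = (1/2) * 14 * (44 - 16)
PS = (1/2) * 14 * 28 = 196

196


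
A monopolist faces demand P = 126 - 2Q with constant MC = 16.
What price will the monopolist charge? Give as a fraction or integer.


MR = 126 - 4Q
Set MR = MC: 126 - 4Q = 16
Q* = 55/2
Substitute into demand:
P* = 126 - 2*55/2 = 71

71


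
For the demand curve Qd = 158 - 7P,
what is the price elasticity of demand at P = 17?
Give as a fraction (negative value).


dQ/dP = -7
At P = 17: Q = 158 - 7*17 = 39
E = (dQ/dP)(P/Q) = (-7)(17/39) = -119/39

-119/39


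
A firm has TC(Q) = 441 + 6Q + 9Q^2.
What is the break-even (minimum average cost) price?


AC(Q) = 441/Q + 6 + 9Q
To minimize: dAC/dQ = -441/Q^2 + 9 = 0
Q^2 = 441/9 = 49
Q* = 7
Min AC = 441/7 + 6 + 9*7
Min AC = 63 + 6 + 63 = 132

132


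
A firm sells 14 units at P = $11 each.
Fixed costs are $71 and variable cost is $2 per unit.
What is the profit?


Total Revenue = P * Q = 11 * 14 = $154
Total Cost = FC + VC*Q = 71 + 2*14 = $99
Profit = TR - TC = 154 - 99 = $55

$55


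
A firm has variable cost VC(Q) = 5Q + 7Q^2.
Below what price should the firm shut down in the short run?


AVC(Q) = VC(Q)/Q = 5 + 7Q
AVC is increasing in Q, so minimum AVC is at Q -> 0+.
Min AVC = 5
The firm should shut down if P < 5.

5


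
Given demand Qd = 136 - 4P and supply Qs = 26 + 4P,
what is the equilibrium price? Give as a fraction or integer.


At equilibrium, Qd = Qs.
136 - 4P = 26 + 4P
136 - 26 = 4P + 4P
110 = 8P
P* = 110/8 = 55/4

55/4


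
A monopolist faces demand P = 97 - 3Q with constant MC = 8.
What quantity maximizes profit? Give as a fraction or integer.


TR = P*Q = (97 - 3Q)Q = 97Q - 3Q^2
MR = dTR/dQ = 97 - 6Q
Set MR = MC:
97 - 6Q = 8
89 = 6Q
Q* = 89/6 = 89/6

89/6


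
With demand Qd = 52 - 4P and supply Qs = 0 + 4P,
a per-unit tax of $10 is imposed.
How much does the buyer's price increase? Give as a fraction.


With a per-unit tax, the buyer's price increase depends on relative slopes.
Supply slope: d = 4, Demand slope: b = 4
Buyer's price increase = d * tax / (b + d)
= 4 * 10 / (4 + 4)
= 40 / 8 = 5

5
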